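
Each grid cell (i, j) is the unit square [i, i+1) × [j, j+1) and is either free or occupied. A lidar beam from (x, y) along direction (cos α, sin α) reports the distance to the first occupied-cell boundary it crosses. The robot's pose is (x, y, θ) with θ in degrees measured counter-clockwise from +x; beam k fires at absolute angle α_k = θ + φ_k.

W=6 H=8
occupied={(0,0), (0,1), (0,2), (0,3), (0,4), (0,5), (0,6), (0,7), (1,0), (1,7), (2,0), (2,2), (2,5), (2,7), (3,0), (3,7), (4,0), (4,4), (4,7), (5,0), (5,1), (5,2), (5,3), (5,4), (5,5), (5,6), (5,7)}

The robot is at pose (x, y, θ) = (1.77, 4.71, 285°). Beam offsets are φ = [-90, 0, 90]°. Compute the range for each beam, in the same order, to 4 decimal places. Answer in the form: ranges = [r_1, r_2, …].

ranges = [0.7972, 1.7703, 1.1205]

beam 1: φ=-90°, α=195°
  cosα=-0.9659 sinα=-0.2588 | (1,4) | tMaxX 0.7972 tMaxY 2.7432 | tΔX 1.0353 tΔY 3.8637
    t=0.7972 [x] (0,4) — stop
  → r_1 = 0.7972
beam 2: φ=0°, α=285°
  cosα=0.2588 sinα=-0.9659 | (1,4) | tMaxX 0.8887 tMaxY 0.7350 | tΔX 3.8637 tΔY 1.0353
    t=0.7350 [y] (1,3)
    t=0.8887 [x] (2,3)
    t=1.7703 [y] (2,2) — stop
  → r_2 = 1.7703
beam 3: φ=90°, α=15°
  cosα=0.9659 sinα=0.2588 | (1,4) | tMaxX 0.2381 tMaxY 1.1205 | tΔX 1.0353 tΔY 3.8637
    t=0.2381 [x] (2,4)
    t=1.1205 [y] (2,5) — stop
  → r_3 = 1.1205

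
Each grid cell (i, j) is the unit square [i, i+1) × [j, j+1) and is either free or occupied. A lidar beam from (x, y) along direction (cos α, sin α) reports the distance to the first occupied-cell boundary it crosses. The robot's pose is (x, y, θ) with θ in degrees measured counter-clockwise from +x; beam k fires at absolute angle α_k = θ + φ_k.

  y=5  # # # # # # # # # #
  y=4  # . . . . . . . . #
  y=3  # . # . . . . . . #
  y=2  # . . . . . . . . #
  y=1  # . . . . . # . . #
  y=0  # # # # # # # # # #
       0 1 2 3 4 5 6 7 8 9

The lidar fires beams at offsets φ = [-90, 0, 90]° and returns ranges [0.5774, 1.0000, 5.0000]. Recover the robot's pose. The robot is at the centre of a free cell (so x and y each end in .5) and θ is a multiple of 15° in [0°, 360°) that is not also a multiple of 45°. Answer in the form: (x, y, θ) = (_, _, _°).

(x, y, θ) = (8.5, 2.5, 60°)

Enumerate (i+0.5, j+0.5, θ) over the 30 free cells and 16 admissible headings. For each, cast all 3 beams and compare to the given ranges.
  (5.5, 2.5, 120°): beam 1 = 4.0415 ≠ 0.5774 ✗
  (1.5, 4.5, 285°): beam 1 = 0.5176 ≠ 0.5774 ✗
  (3.5, 3.5, 345°): beam 1 = 2.5882 ≠ 0.5774 ✗
  (3.5, 2.5, 165°): beam 1 = 2.5882 ≠ 0.5774 ✗
  …
  (8.5, 2.5, 60°): r_1=0.5774, r_2=1.0000, r_3=5.0000 — all match ✓
Only this pose fits every beam.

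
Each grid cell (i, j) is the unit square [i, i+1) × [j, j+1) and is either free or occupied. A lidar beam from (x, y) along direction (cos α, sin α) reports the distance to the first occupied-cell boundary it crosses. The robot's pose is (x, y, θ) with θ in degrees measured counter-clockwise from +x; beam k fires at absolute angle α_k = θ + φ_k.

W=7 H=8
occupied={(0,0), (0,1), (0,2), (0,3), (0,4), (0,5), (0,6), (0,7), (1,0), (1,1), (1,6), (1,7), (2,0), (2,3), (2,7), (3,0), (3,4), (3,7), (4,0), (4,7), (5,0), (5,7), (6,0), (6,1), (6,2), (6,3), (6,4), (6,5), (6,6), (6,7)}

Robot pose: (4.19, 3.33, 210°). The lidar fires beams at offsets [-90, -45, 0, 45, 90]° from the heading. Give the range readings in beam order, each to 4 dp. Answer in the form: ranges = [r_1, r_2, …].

beam 1: φ=-90°, α=120°
  d=(-0.5000,0.8660)  start (4,3)  tX=0.3800 tY=0.7736  stride 1/|dx|=2.0000 1/|dy|=1.1547
    cross x-line → (3,3), t=0.3800
    cross y-line → (3,4), t=0.7736 (wall)
  → r_1 = 0.7736
beam 2: φ=-45°, α=165°
  d=(-0.9659,0.2588)  start (4,3)  tX=0.1967 tY=2.5887  stride 1/|dx|=1.0353 1/|dy|=3.8637
    cross x-line → (3,3), t=0.1967
    cross x-line → (2,3), t=1.2320 (wall)
  → r_2 = 1.2320
beam 3: φ=0°, α=210°
  d=(-0.8660,-0.5000)  start (4,3)  tX=0.2194 tY=0.6600  stride 1/|dx|=1.1547 1/|dy|=2.0000
    cross x-line → (3,3), t=0.2194
    cross y-line → (3,2), t=0.6600
    cross x-line → (2,2), t=1.3741
    cross x-line → (1,2), t=2.5288
    cross y-line → (1,1), t=2.6600 (wall)
  → r_3 = 2.6600
beam 4: φ=45°, α=255°
  d=(-0.2588,-0.9659)  start (4,3)  tX=0.7341 tY=0.3416  stride 1/|dx|=3.8637 1/|dy|=1.0353
    cross y-line → (4,2), t=0.3416
    cross x-line → (3,2), t=0.7341
    cross y-line → (3,1), t=1.3769
    cross y-line → (3,0), t=2.4122 (wall)
  → r_4 = 2.4122
beam 5: φ=90°, α=300°
  d=(0.5000,-0.8660)  start (4,3)  tX=1.6200 tY=0.3811  stride 1/|dx|=2.0000 1/|dy|=1.1547
    cross y-line → (4,2), t=0.3811
    cross y-line → (4,1), t=1.5358
    cross x-line → (5,1), t=1.6200
    cross y-line → (5,0), t=2.6905 (wall)
  → r_5 = 2.6905

ranges = [0.7736, 1.2320, 2.6600, 2.4122, 2.6905]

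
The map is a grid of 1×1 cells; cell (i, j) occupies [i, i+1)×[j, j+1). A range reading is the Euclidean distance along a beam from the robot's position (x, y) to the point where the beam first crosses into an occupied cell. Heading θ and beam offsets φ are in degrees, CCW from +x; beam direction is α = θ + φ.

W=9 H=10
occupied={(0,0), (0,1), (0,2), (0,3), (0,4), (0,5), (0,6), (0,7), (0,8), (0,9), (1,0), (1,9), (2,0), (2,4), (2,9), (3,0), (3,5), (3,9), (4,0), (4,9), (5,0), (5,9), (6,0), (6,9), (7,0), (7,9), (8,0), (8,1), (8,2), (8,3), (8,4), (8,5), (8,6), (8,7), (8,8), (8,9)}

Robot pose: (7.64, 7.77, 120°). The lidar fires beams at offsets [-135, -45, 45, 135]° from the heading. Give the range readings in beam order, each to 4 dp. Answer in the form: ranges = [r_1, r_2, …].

ranges = [0.3727, 1.2734, 4.7524, 7.0088]

beam 1: φ=-135°, α=345°
  direction (0.9659, -0.2588); cell (7,7); t to first gridline: x 0.3727, y 2.9751 (then +1.0353 / +3.8637)
    (8,7) via x @ 0.3727  # hit
  → r_1 = 0.3727
beam 2: φ=-45°, α=75°
  direction (0.2588, 0.9659); cell (7,7); t to first gridline: x 1.3909, y 0.2381 (then +3.8637 / +1.0353)
    (7,8) via y @ 0.2381
    (7,9) via y @ 1.2734  # hit
  → r_2 = 1.2734
beam 3: φ=45°, α=165°
  direction (-0.9659, 0.2588); cell (7,7); t to first gridline: x 0.6626, y 0.8887 (then +1.0353 / +3.8637)
    (6,7) via x @ 0.6626
    (6,8) via y @ 0.8887
    (5,8) via x @ 1.6979
    (4,8) via x @ 2.7331
    (3,8) via x @ 3.7684
    (3,9) via y @ 4.7524  # hit
  → r_3 = 4.7524
beam 4: φ=135°, α=255°
  direction (-0.2588, -0.9659); cell (7,7); t to first gridline: x 2.4728, y 0.7972 (then +3.8637 / +1.0353)
    (7,6) via y @ 0.7972
    (7,5) via y @ 1.8324
    (6,5) via x @ 2.4728
    (6,4) via y @ 2.8677
    (6,3) via y @ 3.9030
    (6,2) via y @ 4.9383
    (6,1) via y @ 5.9735
    (5,1) via x @ 6.3365
    (5,0) via y @ 7.0088  # hit
  → r_4 = 7.0088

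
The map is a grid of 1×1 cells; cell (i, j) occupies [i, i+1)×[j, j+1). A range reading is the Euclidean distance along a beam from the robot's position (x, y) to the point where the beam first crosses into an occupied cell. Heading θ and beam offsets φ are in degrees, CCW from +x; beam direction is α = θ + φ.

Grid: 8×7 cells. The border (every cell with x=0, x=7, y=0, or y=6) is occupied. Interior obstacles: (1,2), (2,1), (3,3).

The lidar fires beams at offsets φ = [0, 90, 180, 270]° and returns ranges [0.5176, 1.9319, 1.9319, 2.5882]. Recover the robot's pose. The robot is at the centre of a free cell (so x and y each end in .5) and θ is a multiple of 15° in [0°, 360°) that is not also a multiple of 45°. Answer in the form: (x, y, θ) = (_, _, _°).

(x, y, θ) = (4.5, 5.5, 75°)

The pose lattice has 27·16 = 432 candidates. Test each by forward raycasting.
  (5.5, 4.5, 255°): beam 1 = 3.6235 ≠ 0.5176 ✗
  (6.5, 4.5, 240°): beam 1 = 4.0415 ≠ 0.5176 ✗
  (6.5, 5.5, 330°): beam 1 = 0.5774 ≠ 0.5176 ✗
  …
  (4.5, 5.5, 75°): r_1=0.5176, r_2=1.9319, r_3=1.9319, r_4=2.5882 — all match ✓
Unique over the lattice → pose = (4.5, 5.5, 75°).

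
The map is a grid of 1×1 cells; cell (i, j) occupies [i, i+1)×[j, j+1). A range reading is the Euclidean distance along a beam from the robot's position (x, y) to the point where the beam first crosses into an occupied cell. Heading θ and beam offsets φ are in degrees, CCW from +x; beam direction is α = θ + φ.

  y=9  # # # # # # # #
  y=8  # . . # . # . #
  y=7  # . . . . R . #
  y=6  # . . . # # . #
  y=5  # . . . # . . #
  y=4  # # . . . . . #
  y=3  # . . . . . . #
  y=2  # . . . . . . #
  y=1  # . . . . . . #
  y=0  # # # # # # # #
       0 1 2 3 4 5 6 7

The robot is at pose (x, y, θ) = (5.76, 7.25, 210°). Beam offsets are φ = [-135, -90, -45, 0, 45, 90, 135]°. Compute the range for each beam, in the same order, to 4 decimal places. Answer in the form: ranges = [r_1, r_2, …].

ranges = [0.7765, 0.8660, 4.9279, 0.5000, 0.2588, 0.2887, 1.2837]

beam 1: φ=-135°, α=75°
  dir = (cos 75°, sin 75°) = (0.2588, 0.9659); from cell (5,7)
  next x-line at t=0.9273, next y-line at t=0.7765; Δt_x=3.8637, Δt_y=1.0353
    y: enter (5,8) at t=0.7765 ← occupied
  → r_1 = 0.7765
beam 2: φ=-90°, α=120°
  dir = (cos 120°, sin 120°) = (-0.5000, 0.8660); from cell (5,7)
  next x-line at t=1.5200, next y-line at t=0.8660; Δt_x=2.0000, Δt_y=1.1547
    y: enter (5,8) at t=0.8660 ← occupied
  → r_2 = 0.8660
beam 3: φ=-45°, α=165°
  dir = (cos 165°, sin 165°) = (-0.9659, 0.2588); from cell (5,7)
  next x-line at t=0.7868, next y-line at t=2.8978; Δt_x=1.0353, Δt_y=3.8637
    x: enter (4,7) at t=0.7868
    x: enter (3,7) at t=1.8221
    x: enter (2,7) at t=2.8574
    y: enter (2,8) at t=2.8978
    x: enter (1,8) at t=3.8926
    x: enter (0,8) at t=4.9279 ← occupied
  → r_3 = 4.9279
beam 4: φ=0°, α=210°
  dir = (cos 210°, sin 210°) = (-0.8660, -0.5000); from cell (5,7)
  next x-line at t=0.8776, next y-line at t=0.5000; Δt_x=1.1547, Δt_y=2.0000
    y: enter (5,6) at t=0.5000 ← occupied
  → r_4 = 0.5000
beam 5: φ=45°, α=255°
  dir = (cos 255°, sin 255°) = (-0.2588, -0.9659); from cell (5,7)
  next x-line at t=2.9364, next y-line at t=0.2588; Δt_x=3.8637, Δt_y=1.0353
    y: enter (5,6) at t=0.2588 ← occupied
  → r_5 = 0.2588
beam 6: φ=90°, α=300°
  dir = (cos 300°, sin 300°) = (0.5000, -0.8660); from cell (5,7)
  next x-line at t=0.4800, next y-line at t=0.2887; Δt_x=2.0000, Δt_y=1.1547
    y: enter (5,6) at t=0.2887 ← occupied
  → r_6 = 0.2887
beam 7: φ=135°, α=345°
  dir = (cos 345°, sin 345°) = (0.9659, -0.2588); from cell (5,7)
  next x-line at t=0.2485, next y-line at t=0.9659; Δt_x=1.0353, Δt_y=3.8637
    x: enter (6,7) at t=0.2485
    y: enter (6,6) at t=0.9659
    x: enter (7,6) at t=1.2837 ← occupied
  → r_7 = 1.2837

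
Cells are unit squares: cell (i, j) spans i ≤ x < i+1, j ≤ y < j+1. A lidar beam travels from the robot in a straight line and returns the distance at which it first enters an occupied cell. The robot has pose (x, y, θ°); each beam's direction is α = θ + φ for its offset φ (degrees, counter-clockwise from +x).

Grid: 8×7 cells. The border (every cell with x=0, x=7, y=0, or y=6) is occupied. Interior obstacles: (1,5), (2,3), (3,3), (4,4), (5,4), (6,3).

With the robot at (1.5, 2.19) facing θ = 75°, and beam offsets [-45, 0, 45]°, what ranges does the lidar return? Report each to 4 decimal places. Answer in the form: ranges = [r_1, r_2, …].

ranges = [1.6200, 3.9444, 1.0000]

beam 1: φ=-45°, α=30°
  dir = (cos 30°, sin 30°) = (0.8660, 0.5000); from cell (1,2)
  next x-line at t=0.5774, next y-line at t=1.6200; Δt_x=1.1547, Δt_y=2.0000
    x: enter (2,2) at t=0.5774
    y: enter (2,3) at t=1.6200 ← occupied
  → r_1 = 1.6200
beam 2: φ=0°, α=75°
  dir = (cos 75°, sin 75°) = (0.2588, 0.9659); from cell (1,2)
  next x-line at t=1.9319, next y-line at t=0.8386; Δt_x=3.8637, Δt_y=1.0353
    y: enter (1,3) at t=0.8386
    y: enter (1,4) at t=1.8738
    x: enter (2,4) at t=1.9319
    y: enter (2,5) at t=2.9091
    y: enter (2,6) at t=3.9444 ← occupied
  → r_2 = 3.9444
beam 3: φ=45°, α=120°
  dir = (cos 120°, sin 120°) = (-0.5000, 0.8660); from cell (1,2)
  next x-line at t=1.0000, next y-line at t=0.9353; Δt_x=2.0000, Δt_y=1.1547
    y: enter (1,3) at t=0.9353
    x: enter (0,3) at t=1.0000 ← occupied
  → r_3 = 1.0000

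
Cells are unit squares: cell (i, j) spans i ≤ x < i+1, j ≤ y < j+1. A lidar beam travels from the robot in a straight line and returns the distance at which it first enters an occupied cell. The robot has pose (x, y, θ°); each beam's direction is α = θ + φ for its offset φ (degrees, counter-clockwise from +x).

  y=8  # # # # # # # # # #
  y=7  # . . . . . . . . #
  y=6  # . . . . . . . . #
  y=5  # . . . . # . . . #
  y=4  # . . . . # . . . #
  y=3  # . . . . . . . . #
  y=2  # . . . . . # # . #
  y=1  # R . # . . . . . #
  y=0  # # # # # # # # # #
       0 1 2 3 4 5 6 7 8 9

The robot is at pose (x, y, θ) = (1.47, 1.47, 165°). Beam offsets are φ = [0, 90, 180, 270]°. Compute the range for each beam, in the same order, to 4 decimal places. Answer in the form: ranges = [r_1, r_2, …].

ranges = [0.4866, 0.4866, 1.5840, 6.7604]

beam 1: φ=0°, α=165°
  cosα=-0.9659 sinα=0.2588 | (1,1) | tMaxX 0.4866 tMaxY 2.0478 | tΔX 1.0353 tΔY 3.8637
    t=0.4866 [x] (0,1) — stop
  → r_1 = 0.4866
beam 2: φ=90°, α=255°
  cosα=-0.2588 sinα=-0.9659 | (1,1) | tMaxX 1.8159 tMaxY 0.4866 | tΔX 3.8637 tΔY 1.0353
    t=0.4866 [y] (1,0) — stop
  → r_2 = 0.4866
beam 3: φ=180°, α=345°
  cosα=0.9659 sinα=-0.2588 | (1,1) | tMaxX 0.5487 tMaxY 1.8159 | tΔX 1.0353 tΔY 3.8637
    t=0.5487 [x] (2,1)
    t=1.5840 [x] (3,1) — stop
  → r_3 = 1.5840
beam 4: φ=270°, α=75°
  cosα=0.2588 sinα=0.9659 | (1,1) | tMaxX 2.0478 tMaxY 0.5487 | tΔX 3.8637 tΔY 1.0353
    t=0.5487 [y] (1,2)
    t=1.5840 [y] (1,3)
    t=2.0478 [x] (2,3)
    t=2.6192 [y] (2,4)
    t=3.6545 [y] (2,5)
    t=4.6898 [y] (2,6)
    t=5.7251 [y] (2,7)
    t=5.9115 [x] (3,7)
    t=6.7604 [y] (3,8) — stop
  → r_4 = 6.7604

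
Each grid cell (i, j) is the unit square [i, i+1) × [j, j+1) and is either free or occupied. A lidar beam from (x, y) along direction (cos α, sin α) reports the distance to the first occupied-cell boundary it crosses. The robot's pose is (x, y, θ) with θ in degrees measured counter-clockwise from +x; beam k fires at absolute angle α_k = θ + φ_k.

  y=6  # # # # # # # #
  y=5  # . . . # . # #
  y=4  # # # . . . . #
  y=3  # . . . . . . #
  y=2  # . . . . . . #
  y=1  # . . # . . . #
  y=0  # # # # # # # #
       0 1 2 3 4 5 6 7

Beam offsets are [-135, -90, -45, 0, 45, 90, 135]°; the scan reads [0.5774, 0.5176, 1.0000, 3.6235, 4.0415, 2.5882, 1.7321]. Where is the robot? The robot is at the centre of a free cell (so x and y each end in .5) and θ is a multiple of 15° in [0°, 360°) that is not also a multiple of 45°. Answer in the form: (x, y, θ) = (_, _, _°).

Candidates: 25 free-cell centres × 16 headings = 400 poses. Raycast each; keep the one whose scan matches to 4 dp.
  (1.5, 2.5, 255°): beam 1 = 1.0000 ≠ 0.5774 ✗
  (2.5, 3.5, 165°): beam 1 = 4.0415 ≠ 0.5774 ✗
  (1.5, 1.5, 60°): beam 1 = 0.5176 ≠ 0.5774 ✗
  …
  (6.5, 2.5, 105°): r_1=0.5774, r_2=0.5176, r_3=1.0000, r_4=3.6235, r_5=4.0415, r_6=2.5882, r_7=1.7321 — all match ✓
No second candidate reproduces the full scan.

(x, y, θ) = (6.5, 2.5, 105°)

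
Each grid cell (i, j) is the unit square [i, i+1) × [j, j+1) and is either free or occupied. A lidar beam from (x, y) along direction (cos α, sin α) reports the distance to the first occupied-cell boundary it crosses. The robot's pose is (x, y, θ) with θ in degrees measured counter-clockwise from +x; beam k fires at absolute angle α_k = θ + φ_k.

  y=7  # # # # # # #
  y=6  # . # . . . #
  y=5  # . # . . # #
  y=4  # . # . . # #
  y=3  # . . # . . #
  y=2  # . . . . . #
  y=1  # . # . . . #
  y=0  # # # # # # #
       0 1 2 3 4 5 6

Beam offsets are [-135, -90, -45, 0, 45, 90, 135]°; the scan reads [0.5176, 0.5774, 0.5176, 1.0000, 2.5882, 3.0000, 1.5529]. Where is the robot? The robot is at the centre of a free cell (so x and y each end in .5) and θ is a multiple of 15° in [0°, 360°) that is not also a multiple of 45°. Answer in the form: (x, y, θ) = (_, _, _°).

The pose lattice has 23·16 = 368 candidates. Test each by forward raycasting.
  (4.5, 5.5, 15°): beam 1 = 1.7321 ≠ 0.5176 ✗
  (3.5, 2.5, 60°): beam 1 = 1.5529 ≠ 0.5176 ✗
  (4.5, 1.5, 195°): beam 1 = 2.8868 ≠ 0.5176 ✗
  (1.5, 2.5, 240°): beam 1 = 1.9319 ≠ 0.5176 ✗
  …
  (3.5, 1.5, 330°): r_1=0.5176, r_2=0.5774, r_3=0.5176, r_4=1.0000, r_5=2.5882, r_6=3.0000, r_7=1.5529 — all match ✓
Only this pose fits every beam.

(x, y, θ) = (3.5, 1.5, 330°)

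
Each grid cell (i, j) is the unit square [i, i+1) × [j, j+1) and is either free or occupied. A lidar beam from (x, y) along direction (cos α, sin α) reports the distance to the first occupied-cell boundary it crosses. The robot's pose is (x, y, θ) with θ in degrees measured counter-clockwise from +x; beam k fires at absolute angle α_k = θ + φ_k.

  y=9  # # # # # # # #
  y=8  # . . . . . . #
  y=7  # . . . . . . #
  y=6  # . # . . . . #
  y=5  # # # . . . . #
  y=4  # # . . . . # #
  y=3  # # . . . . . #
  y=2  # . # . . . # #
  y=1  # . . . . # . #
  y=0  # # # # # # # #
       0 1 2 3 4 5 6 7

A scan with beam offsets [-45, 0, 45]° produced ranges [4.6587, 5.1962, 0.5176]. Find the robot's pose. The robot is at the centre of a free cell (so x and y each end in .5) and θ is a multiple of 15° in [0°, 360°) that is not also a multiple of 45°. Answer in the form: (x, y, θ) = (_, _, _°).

Candidates: 39 free-cell centres × 16 headings = 624 poses. Raycast each; keep the one whose scan matches to 4 dp.
  (4.5, 8.5, 300°): beam 1 = 5.7956 ≠ 4.6587 ✗
  (5.5, 5.5, 300°): beam 2 = 1.0000 ≠ 5.1962 ✗
  (1.5, 6.5, 330°): beam 1 = 0.5176 ≠ 4.6587 ✗
  (6.5, 1.5, 75°): beam 1 = 0.5774 ≠ 4.6587 ✗
  …
  (2.5, 4.5, 30°): r_1=4.6587, r_2=5.1962, r_3=0.5176 — all match ✓
Unique over the lattice → pose = (2.5, 4.5, 30°).

(x, y, θ) = (2.5, 4.5, 30°)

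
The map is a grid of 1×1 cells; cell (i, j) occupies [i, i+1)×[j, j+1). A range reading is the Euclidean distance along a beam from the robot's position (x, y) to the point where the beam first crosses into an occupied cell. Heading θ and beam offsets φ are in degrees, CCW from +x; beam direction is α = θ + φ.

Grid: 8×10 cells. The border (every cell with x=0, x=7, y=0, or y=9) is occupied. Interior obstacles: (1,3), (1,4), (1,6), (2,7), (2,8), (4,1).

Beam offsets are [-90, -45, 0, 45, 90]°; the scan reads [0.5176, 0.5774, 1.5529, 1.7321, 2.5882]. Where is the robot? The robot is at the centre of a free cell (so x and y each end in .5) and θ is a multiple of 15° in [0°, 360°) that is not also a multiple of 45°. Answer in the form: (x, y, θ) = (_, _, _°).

Candidates: 42 free-cell centres × 16 headings = 672 poses. Raycast each; keep the one whose scan matches to 4 dp.
  (6.5, 2.5, 120°): beam 1 = 0.5774 ≠ 0.5176 ✗
  (2.5, 2.5, 75°): beam 1 = 1.9319 ≠ 0.5176 ✗
  (6.5, 6.5, 150°): beam 1 = 1.0000 ≠ 0.5176 ✗
  …
  (1.5, 2.5, 255°): r_1=0.5176, r_2=0.5774, r_3=1.5529, r_4=1.7321, r_5=2.5882 — all match ✓
Only this pose fits every beam.

(x, y, θ) = (1.5, 2.5, 255°)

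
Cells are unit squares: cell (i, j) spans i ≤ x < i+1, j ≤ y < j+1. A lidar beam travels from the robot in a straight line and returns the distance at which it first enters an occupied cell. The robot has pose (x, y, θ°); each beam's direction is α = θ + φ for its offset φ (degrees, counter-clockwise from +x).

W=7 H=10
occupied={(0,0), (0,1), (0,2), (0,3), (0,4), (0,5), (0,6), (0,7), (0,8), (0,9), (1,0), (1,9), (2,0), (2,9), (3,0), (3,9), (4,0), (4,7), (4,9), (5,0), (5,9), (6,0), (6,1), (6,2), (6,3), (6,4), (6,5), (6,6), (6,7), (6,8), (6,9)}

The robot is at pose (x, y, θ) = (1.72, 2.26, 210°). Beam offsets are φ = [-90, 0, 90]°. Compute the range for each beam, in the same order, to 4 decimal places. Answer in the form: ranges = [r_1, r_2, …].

ranges = [1.4400, 0.8314, 1.4549]

beam 1: φ=-90°, α=120°
  dir = (cos 120°, sin 120°) = (-0.5000, 0.8660); from cell (1,2)
  next x-line at t=1.4400, next y-line at t=0.8545; Δt_x=2.0000, Δt_y=1.1547
    y: enter (1,3) at t=0.8545
    x: enter (0,3) at t=1.4400 ← occupied
  → r_1 = 1.4400
beam 2: φ=0°, α=210°
  dir = (cos 210°, sin 210°) = (-0.8660, -0.5000); from cell (1,2)
  next x-line at t=0.8314, next y-line at t=0.5200; Δt_x=1.1547, Δt_y=2.0000
    y: enter (1,1) at t=0.5200
    x: enter (0,1) at t=0.8314 ← occupied
  → r_2 = 0.8314
beam 3: φ=90°, α=300°
  dir = (cos 300°, sin 300°) = (0.5000, -0.8660); from cell (1,2)
  next x-line at t=0.5600, next y-line at t=0.3002; Δt_x=2.0000, Δt_y=1.1547
    y: enter (1,1) at t=0.3002
    x: enter (2,1) at t=0.5600
    y: enter (2,0) at t=1.4549 ← occupied
  → r_3 = 1.4549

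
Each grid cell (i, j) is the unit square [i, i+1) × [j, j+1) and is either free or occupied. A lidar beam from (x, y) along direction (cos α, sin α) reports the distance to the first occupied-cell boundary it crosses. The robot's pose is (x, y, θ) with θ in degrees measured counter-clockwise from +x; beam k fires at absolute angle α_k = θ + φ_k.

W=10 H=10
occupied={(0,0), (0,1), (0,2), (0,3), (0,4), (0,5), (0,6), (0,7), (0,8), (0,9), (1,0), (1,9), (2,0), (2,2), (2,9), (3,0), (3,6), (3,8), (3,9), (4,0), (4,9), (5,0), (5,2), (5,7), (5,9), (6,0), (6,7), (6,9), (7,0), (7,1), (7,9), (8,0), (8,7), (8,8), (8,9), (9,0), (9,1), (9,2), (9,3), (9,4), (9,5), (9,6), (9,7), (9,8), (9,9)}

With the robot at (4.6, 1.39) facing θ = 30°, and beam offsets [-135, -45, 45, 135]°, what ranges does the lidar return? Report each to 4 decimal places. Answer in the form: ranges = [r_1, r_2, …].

beam 1: φ=-135°, α=255°
  cosα=-0.2588 sinα=-0.9659 | (4,1) | tMaxX 2.3182 tMaxY 0.4038 | tΔX 3.8637 tΔY 1.0353
    t=0.4038 [y] (4,0) — stop
  → r_1 = 0.4038
beam 2: φ=-45°, α=345°
  cosα=0.9659 sinα=-0.2588 | (4,1) | tMaxX 0.4141 tMaxY 1.5068 | tΔX 1.0353 tΔY 3.8637
    t=0.4141 [x] (5,1)
    t=1.4494 [x] (6,1)
    t=1.5068 [y] (6,0) — stop
  → r_2 = 1.5068
beam 3: φ=45°, α=75°
  cosα=0.2588 sinα=0.9659 | (4,1) | tMaxX 1.5455 tMaxY 0.6315 | tΔX 3.8637 tΔY 1.0353
    t=0.6315 [y] (4,2)
    t=1.5455 [x] (5,2) — stop
  → r_3 = 1.5455
beam 4: φ=135°, α=165°
  cosα=-0.9659 sinα=0.2588 | (4,1) | tMaxX 0.6212 tMaxY 2.3569 | tΔX 1.0353 tΔY 3.8637
    t=0.6212 [x] (3,1)
    t=1.6564 [x] (2,1)
    t=2.3569 [y] (2,2) — stop
  → r_4 = 2.3569

ranges = [0.4038, 1.5068, 1.5455, 2.3569]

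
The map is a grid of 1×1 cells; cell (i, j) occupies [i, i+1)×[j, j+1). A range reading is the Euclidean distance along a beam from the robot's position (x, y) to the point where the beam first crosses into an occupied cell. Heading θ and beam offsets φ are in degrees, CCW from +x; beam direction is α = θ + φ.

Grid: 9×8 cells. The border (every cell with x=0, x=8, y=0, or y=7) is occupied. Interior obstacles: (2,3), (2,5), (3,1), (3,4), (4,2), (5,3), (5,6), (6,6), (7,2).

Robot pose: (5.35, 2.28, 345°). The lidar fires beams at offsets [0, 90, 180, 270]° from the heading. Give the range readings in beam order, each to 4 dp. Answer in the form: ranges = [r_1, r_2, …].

ranges = [2.7435, 0.7454, 0.3623, 1.3252]

beam 1: φ=0°, α=345°
  direction (0.9659, -0.2588); cell (5,2); t to first gridline: x 0.6729, y 1.0818 (then +1.0353 / +3.8637)
    (6,2) via x @ 0.6729
    (6,1) via y @ 1.0818
    (7,1) via x @ 1.7082
    (8,1) via x @ 2.7435  # hit
  → r_1 = 2.7435
beam 2: φ=90°, α=75°
  direction (0.2588, 0.9659); cell (5,2); t to first gridline: x 2.5114, y 0.7454 (then +3.8637 / +1.0353)
    (5,3) via y @ 0.7454  # hit
  → r_2 = 0.7454
beam 3: φ=180°, α=165°
  direction (-0.9659, 0.2588); cell (5,2); t to first gridline: x 0.3623, y 2.7819 (then +1.0353 / +3.8637)
    (4,2) via x @ 0.3623  # hit
  → r_3 = 0.3623
beam 4: φ=270°, α=255°
  direction (-0.2588, -0.9659); cell (5,2); t to first gridline: x 1.3523, y 0.2899 (then +3.8637 / +1.0353)
    (5,1) via y @ 0.2899
    (5,0) via y @ 1.3252  # hit
  → r_4 = 1.3252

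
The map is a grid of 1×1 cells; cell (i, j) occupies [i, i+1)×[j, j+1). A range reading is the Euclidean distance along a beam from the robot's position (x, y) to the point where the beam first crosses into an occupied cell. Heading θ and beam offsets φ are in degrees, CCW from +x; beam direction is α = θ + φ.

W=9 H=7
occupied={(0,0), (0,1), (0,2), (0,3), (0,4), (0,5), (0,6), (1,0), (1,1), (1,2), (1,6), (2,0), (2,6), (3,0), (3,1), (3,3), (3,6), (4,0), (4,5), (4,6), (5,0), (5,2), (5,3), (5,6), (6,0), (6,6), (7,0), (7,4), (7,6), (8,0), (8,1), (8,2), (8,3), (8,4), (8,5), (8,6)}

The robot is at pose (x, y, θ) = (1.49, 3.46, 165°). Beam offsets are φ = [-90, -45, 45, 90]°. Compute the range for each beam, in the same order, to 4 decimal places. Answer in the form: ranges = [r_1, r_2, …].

ranges = [2.6296, 0.9800, 0.5658, 0.4762]

beam 1: φ=-90°, α=75°
  cosα=0.2588 sinα=0.9659 | (1,3) | tMaxX 1.9705 tMaxY 0.5590 | tΔX 3.8637 tΔY 1.0353
    t=0.5590 [y] (1,4)
    t=1.5943 [y] (1,5)
    t=1.9705 [x] (2,5)
    t=2.6296 [y] (2,6) — stop
  → r_1 = 2.6296
beam 2: φ=-45°, α=120°
  cosα=-0.5000 sinα=0.8660 | (1,3) | tMaxX 0.9800 tMaxY 0.6235 | tΔX 2.0000 tΔY 1.1547
    t=0.6235 [y] (1,4)
    t=0.9800 [x] (0,4) — stop
  → r_2 = 0.9800
beam 3: φ=45°, α=210°
  cosα=-0.8660 sinα=-0.5000 | (1,3) | tMaxX 0.5658 tMaxY 0.9200 | tΔX 1.1547 tΔY 2.0000
    t=0.5658 [x] (0,3) — stop
  → r_3 = 0.5658
beam 4: φ=90°, α=255°
  cosα=-0.2588 sinα=-0.9659 | (1,3) | tMaxX 1.8932 tMaxY 0.4762 | tΔX 3.8637 tΔY 1.0353
    t=0.4762 [y] (1,2) — stop
  → r_4 = 0.4762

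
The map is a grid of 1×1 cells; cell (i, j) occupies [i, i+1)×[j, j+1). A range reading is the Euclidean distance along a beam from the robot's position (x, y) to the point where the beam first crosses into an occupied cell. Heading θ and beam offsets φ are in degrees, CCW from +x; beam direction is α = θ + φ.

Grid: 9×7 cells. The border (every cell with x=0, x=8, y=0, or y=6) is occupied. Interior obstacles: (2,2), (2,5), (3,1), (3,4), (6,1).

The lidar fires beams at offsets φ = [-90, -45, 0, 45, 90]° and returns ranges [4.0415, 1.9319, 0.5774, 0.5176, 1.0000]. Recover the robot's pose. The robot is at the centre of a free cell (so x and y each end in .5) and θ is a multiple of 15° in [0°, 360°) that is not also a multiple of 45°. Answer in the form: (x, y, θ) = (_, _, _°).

(x, y, θ) = (4.5, 5.5, 60°)

The pose lattice has 30·16 = 480 candidates. Test each by forward raycasting.
  (4.5, 1.5, 255°): beam 1 = 0.5176 ≠ 4.0415 ✗
  (5.5, 5.5, 105°): beam 1 = 1.9319 ≠ 4.0415 ✗
  (4.5, 5.5, 105°): beam 1 = 1.9319 ≠ 4.0415 ✗
  (7.5, 2.5, 195°): beam 1 = 3.6235 ≠ 4.0415 ✗
  …
  (4.5, 5.5, 60°): r_1=4.0415, r_2=1.9319, r_3=0.5774, r_4=0.5176, r_5=1.0000 — all match ✓
No second candidate reproduces the full scan.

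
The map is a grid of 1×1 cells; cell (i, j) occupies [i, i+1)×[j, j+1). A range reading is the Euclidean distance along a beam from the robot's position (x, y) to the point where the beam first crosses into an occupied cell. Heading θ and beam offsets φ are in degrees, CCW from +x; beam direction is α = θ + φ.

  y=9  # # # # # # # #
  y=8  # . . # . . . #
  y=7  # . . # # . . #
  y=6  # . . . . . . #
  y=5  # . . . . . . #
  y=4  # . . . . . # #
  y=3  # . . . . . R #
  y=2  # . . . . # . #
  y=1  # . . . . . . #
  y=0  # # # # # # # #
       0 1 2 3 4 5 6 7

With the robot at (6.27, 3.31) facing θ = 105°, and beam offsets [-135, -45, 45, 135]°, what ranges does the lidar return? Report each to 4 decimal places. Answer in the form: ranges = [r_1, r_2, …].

beam 1: φ=-135°, α=330°
  d=(0.8660,-0.5000)  start (6,3)  tX=0.8429 tY=0.6200  stride 1/|dx|=1.1547 1/|dy|=2.0000
    cross y-line → (6,2), t=0.6200
    cross x-line → (7,2), t=0.8429 (wall)
  → r_1 = 0.8429
beam 2: φ=-45°, α=60°
  d=(0.5000,0.8660)  start (6,3)  tX=1.4600 tY=0.7967  stride 1/|dx|=2.0000 1/|dy|=1.1547
    cross y-line → (6,4), t=0.7967 (wall)
  → r_2 = 0.7967
beam 3: φ=45°, α=150°
  d=(-0.8660,0.5000)  start (6,3)  tX=0.3118 tY=1.3800  stride 1/|dx|=1.1547 1/|dy|=2.0000
    cross x-line → (5,3), t=0.3118
    cross y-line → (5,4), t=1.3800
    cross x-line → (4,4), t=1.4665
    cross x-line → (3,4), t=2.6212
    cross y-line → (3,5), t=3.3800
    cross x-line → (2,5), t=3.7759
    cross x-line → (1,5), t=4.9306
    cross y-line → (1,6), t=5.3800
    cross x-line → (0,6), t=6.0853 (wall)
  → r_3 = 6.0853
beam 4: φ=135°, α=240°
  d=(-0.5000,-0.8660)  start (6,3)  tX=0.5400 tY=0.3580  stride 1/|dx|=2.0000 1/|dy|=1.1547
    cross y-line → (6,2), t=0.3580
    cross x-line → (5,2), t=0.5400 (wall)
  → r_4 = 0.5400

ranges = [0.8429, 0.7967, 6.0853, 0.5400]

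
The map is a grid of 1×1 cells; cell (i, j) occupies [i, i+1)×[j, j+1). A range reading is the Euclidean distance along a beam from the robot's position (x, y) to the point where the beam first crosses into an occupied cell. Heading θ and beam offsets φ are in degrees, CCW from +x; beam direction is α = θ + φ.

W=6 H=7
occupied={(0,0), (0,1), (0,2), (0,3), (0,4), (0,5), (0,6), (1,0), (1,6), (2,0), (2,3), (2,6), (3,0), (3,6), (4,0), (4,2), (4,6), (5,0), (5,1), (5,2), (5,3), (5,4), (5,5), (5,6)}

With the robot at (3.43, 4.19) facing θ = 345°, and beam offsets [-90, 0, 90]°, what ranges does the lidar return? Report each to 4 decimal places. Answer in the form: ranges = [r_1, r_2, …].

ranges = [3.3025, 1.6254, 1.8738]

beam 1: φ=-90°, α=255°
  cosα=-0.2588 sinα=-0.9659 | (3,4) | tMaxX 1.6614 tMaxY 0.1967 | tΔX 3.8637 tΔY 1.0353
    t=0.1967 [y] (3,3)
    t=1.2320 [y] (3,2)
    t=1.6614 [x] (2,2)
    t=2.2673 [y] (2,1)
    t=3.3025 [y] (2,0) — stop
  → r_1 = 3.3025
beam 2: φ=0°, α=345°
  cosα=0.9659 sinα=-0.2588 | (3,4) | tMaxX 0.5901 tMaxY 0.7341 | tΔX 1.0353 tΔY 3.8637
    t=0.5901 [x] (4,4)
    t=0.7341 [y] (4,3)
    t=1.6254 [x] (5,3) — stop
  → r_2 = 1.6254
beam 3: φ=90°, α=75°
  cosα=0.2588 sinα=0.9659 | (3,4) | tMaxX 2.2023 tMaxY 0.8386 | tΔX 3.8637 tΔY 1.0353
    t=0.8386 [y] (3,5)
    t=1.8738 [y] (3,6) — stop
  → r_3 = 1.8738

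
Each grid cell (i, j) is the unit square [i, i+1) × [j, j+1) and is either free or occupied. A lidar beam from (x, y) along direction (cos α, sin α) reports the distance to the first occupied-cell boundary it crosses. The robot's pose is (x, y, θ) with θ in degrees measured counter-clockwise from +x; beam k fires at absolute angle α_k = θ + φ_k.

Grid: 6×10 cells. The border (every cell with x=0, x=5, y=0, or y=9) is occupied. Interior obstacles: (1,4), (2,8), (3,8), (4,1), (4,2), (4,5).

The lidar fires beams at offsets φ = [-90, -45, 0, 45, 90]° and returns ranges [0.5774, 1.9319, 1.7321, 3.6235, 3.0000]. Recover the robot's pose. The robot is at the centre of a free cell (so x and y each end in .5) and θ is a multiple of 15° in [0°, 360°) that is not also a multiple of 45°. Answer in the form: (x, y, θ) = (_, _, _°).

Enumerate (i+0.5, j+0.5, θ) over the 26 free cells and 16 admissible headings. For each, cast all 5 beams and compare to the given ranges.
  (1.5, 1.5, 30°): beam 3 = 2.8868 ≠ 1.7321 ✗
  (3.5, 3.5, 165°): beam 1 = 1.9319 ≠ 0.5774 ✗
  (2.5, 3.5, 105°): beam 1 = 2.5882 ≠ 0.5774 ✗
  (3.5, 7.5, 300°): beam 1 = 2.8868 ≠ 0.5774 ✗
  …
  (4.5, 6.5, 120°): r_1=0.5774, r_2=1.9319, r_3=1.7321, r_4=3.6235, r_5=3.0000 — all match ✓
Only this pose fits every beam.

(x, y, θ) = (4.5, 6.5, 120°)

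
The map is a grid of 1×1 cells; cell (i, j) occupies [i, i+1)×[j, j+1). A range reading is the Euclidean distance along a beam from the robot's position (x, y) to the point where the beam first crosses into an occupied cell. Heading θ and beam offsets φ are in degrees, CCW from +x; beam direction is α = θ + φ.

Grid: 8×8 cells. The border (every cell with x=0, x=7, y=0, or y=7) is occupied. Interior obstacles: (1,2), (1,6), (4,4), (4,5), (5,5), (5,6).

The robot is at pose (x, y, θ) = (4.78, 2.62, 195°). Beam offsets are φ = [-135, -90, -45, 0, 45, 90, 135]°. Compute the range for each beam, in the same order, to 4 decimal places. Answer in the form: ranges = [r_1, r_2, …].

beam 1: φ=-135°, α=60°
  direction (0.5000, 0.8660); cell (4,2); t to first gridline: x 0.4400, y 0.4388 (then +2.0000 / +1.1547)
    (4,3) via y @ 0.4388
    (5,3) via x @ 0.4400
    (5,4) via y @ 1.5935
    (6,4) via x @ 2.4400
    (6,5) via y @ 2.7482
    (6,6) via y @ 3.9029
    (7,6) via x @ 4.4400  # hit
  → r_1 = 4.4400
beam 2: φ=-90°, α=105°
  direction (-0.2588, 0.9659); cell (4,2); t to first gridline: x 3.0137, y 0.3934 (then +3.8637 / +1.0353)
    (4,3) via y @ 0.3934
    (4,4) via y @ 1.4287  # hit
  → r_2 = 1.4287
beam 3: φ=-45°, α=150°
  direction (-0.8660, 0.5000); cell (4,2); t to first gridline: x 0.9007, y 0.7600 (then +1.1547 / +2.0000)
    (4,3) via y @ 0.7600
    (3,3) via x @ 0.9007
    (2,3) via x @ 2.0554
    (2,4) via y @ 2.7600
    (1,4) via x @ 3.2101
    (0,4) via x @ 4.3648  # hit
  → r_3 = 4.3648
beam 4: φ=0°, α=195°
  direction (-0.9659, -0.2588); cell (4,2); t to first gridline: x 0.8075, y 2.3955 (then +1.0353 / +3.8637)
    (3,2) via x @ 0.8075
    (2,2) via x @ 1.8428
    (2,1) via y @ 2.3955
    (1,1) via x @ 2.8781
    (0,1) via x @ 3.9133  # hit
  → r_4 = 3.9133
beam 5: φ=45°, α=240°
  direction (-0.5000, -0.8660); cell (4,2); t to first gridline: x 1.5600, y 0.7159 (then +2.0000 / +1.1547)
    (4,1) via y @ 0.7159
    (3,1) via x @ 1.5600
    (3,0) via y @ 1.8706  # hit
  → r_5 = 1.8706
beam 6: φ=90°, α=285°
  direction (0.2588, -0.9659); cell (4,2); t to first gridline: x 0.8500, y 0.6419 (then +3.8637 / +1.0353)
    (4,1) via y @ 0.6419
    (5,1) via x @ 0.8500
    (5,0) via y @ 1.6771  # hit
  → r_6 = 1.6771
beam 7: φ=135°, α=330°
  direction (0.8660, -0.5000); cell (4,2); t to first gridline: x 0.2540, y 1.2400 (then +1.1547 / +2.0000)
    (5,2) via x @ 0.2540
    (5,1) via y @ 1.2400
    (6,1) via x @ 1.4087
    (7,1) via x @ 2.5634  # hit
  → r_7 = 2.5634

ranges = [4.4400, 1.4287, 4.3648, 3.9133, 1.8706, 1.6771, 2.5634]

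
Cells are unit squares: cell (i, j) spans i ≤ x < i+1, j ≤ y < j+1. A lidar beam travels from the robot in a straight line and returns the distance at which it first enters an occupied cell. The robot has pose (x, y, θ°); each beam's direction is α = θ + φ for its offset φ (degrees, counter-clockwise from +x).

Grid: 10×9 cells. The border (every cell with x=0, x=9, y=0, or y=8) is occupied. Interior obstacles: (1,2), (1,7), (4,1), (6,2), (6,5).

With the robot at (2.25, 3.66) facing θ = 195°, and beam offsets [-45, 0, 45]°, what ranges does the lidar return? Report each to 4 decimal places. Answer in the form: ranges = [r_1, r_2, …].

ranges = [1.4434, 1.2941, 0.7621]

beam 1: φ=-45°, α=150°
  d=(-0.8660,0.5000)  start (2,3)  tX=0.2887 tY=0.6800  stride 1/|dx|=1.1547 1/|dy|=2.0000
    cross x-line → (1,3), t=0.2887
    cross y-line → (1,4), t=0.6800
    cross x-line → (0,4), t=1.4434 (wall)
  → r_1 = 1.4434
beam 2: φ=0°, α=195°
  d=(-0.9659,-0.2588)  start (2,3)  tX=0.2588 tY=2.5500  stride 1/|dx|=1.0353 1/|dy|=3.8637
    cross x-line → (1,3), t=0.2588
    cross x-line → (0,3), t=1.2941 (wall)
  → r_2 = 1.2941
beam 3: φ=45°, α=240°
  d=(-0.5000,-0.8660)  start (2,3)  tX=0.5000 tY=0.7621  stride 1/|dx|=2.0000 1/|dy|=1.1547
    cross x-line → (1,3), t=0.5000
    cross y-line → (1,2), t=0.7621 (wall)
  → r_3 = 0.7621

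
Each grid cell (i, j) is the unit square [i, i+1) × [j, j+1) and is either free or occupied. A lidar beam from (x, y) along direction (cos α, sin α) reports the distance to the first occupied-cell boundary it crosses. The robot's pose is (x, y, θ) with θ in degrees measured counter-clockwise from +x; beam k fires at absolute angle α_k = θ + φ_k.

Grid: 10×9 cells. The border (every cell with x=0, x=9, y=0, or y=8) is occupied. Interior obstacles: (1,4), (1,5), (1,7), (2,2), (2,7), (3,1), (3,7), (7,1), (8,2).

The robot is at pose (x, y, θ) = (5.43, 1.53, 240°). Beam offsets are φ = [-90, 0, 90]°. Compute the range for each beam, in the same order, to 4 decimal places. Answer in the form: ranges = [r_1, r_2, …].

ranges = [2.8059, 0.6120, 1.0600]

beam 1: φ=-90°, α=150°
  d=(-0.8660,0.5000)  start (5,1)  tX=0.4965 tY=0.9400  stride 1/|dx|=1.1547 1/|dy|=2.0000
    cross x-line → (4,1), t=0.4965
    cross y-line → (4,2), t=0.9400
    cross x-line → (3,2), t=1.6512
    cross x-line → (2,2), t=2.8059 (wall)
  → r_1 = 2.8059
beam 2: φ=0°, α=240°
  d=(-0.5000,-0.8660)  start (5,1)  tX=0.8600 tY=0.6120  stride 1/|dx|=2.0000 1/|dy|=1.1547
    cross y-line → (5,0), t=0.6120 (wall)
  → r_2 = 0.6120
beam 3: φ=90°, α=330°
  d=(0.8660,-0.5000)  start (5,1)  tX=0.6582 tY=1.0600  stride 1/|dx|=1.1547 1/|dy|=2.0000
    cross x-line → (6,1), t=0.6582
    cross y-line → (6,0), t=1.0600 (wall)
  → r_3 = 1.0600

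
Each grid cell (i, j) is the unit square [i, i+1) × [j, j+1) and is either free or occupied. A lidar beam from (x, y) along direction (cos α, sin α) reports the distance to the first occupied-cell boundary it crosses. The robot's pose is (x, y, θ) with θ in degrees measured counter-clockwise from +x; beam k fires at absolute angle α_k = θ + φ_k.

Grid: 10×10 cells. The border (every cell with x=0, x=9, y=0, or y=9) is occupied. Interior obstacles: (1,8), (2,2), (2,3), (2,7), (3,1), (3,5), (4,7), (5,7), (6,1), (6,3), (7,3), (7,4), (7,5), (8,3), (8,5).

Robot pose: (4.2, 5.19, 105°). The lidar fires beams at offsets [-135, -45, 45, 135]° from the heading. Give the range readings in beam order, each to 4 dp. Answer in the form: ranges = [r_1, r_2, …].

beam 1: φ=-135°, α=330°
  d=(0.8660,-0.5000)  start (4,5)  tX=0.9238 tY=0.3800  stride 1/|dx|=1.1547 1/|dy|=2.0000
    cross y-line → (4,4), t=0.3800
    cross x-line → (5,4), t=0.9238
    cross x-line → (6,4), t=2.0785
    cross y-line → (6,3), t=2.3800 (wall)
  → r_1 = 2.3800
beam 2: φ=-45°, α=60°
  d=(0.5000,0.8660)  start (4,5)  tX=1.6000 tY=0.9353  stride 1/|dx|=2.0000 1/|dy|=1.1547
    cross y-line → (4,6), t=0.9353
    cross x-line → (5,6), t=1.6000
    cross y-line → (5,7), t=2.0900 (wall)
  → r_2 = 2.0900
beam 3: φ=45°, α=150°
  d=(-0.8660,0.5000)  start (4,5)  tX=0.2309 tY=1.6200  stride 1/|dx|=1.1547 1/|dy|=2.0000
    cross x-line → (3,5), t=0.2309 (wall)
  → r_3 = 0.2309
beam 4: φ=135°, α=240°
  d=(-0.5000,-0.8660)  start (4,5)  tX=0.4000 tY=0.2194  stride 1/|dx|=2.0000 1/|dy|=1.1547
    cross y-line → (4,4), t=0.2194
    cross x-line → (3,4), t=0.4000
    cross y-line → (3,3), t=1.3741
    cross x-line → (2,3), t=2.4000 (wall)
  → r_4 = 2.4000

ranges = [2.3800, 2.0900, 0.2309, 2.4000]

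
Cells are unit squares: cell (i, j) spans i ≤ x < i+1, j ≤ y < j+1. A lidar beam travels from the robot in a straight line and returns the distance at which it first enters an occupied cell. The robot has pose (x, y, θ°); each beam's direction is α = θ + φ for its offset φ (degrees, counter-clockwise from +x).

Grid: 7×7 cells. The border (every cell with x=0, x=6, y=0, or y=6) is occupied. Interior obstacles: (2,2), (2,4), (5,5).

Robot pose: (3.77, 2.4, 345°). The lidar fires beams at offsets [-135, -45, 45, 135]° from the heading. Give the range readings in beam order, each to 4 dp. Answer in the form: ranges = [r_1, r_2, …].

ranges = [2.8000, 1.6166, 2.5750, 1.8475]

beam 1: φ=-135°, α=210°
  cosα=-0.8660 sinα=-0.5000 | (3,2) | tMaxX 0.8891 tMaxY 0.8000 | tΔX 1.1547 tΔY 2.0000
    t=0.8000 [y] (3,1)
    t=0.8891 [x] (2,1)
    t=2.0438 [x] (1,1)
    t=2.8000 [y] (1,0) — stop
  → r_1 = 2.8000
beam 2: φ=-45°, α=300°
  cosα=0.5000 sinα=-0.8660 | (3,2) | tMaxX 0.4600 tMaxY 0.4619 | tΔX 2.0000 tΔY 1.1547
    t=0.4600 [x] (4,2)
    t=0.4619 [y] (4,1)
    t=1.6166 [y] (4,0) — stop
  → r_2 = 1.6166
beam 3: φ=45°, α=30°
  cosα=0.8660 sinα=0.5000 | (3,2) | tMaxX 0.2656 tMaxY 1.2000 | tΔX 1.1547 tΔY 2.0000
    t=0.2656 [x] (4,2)
    t=1.2000 [y] (4,3)
    t=1.4203 [x] (5,3)
    t=2.5750 [x] (6,3) — stop
  → r_3 = 2.5750
beam 4: φ=135°, α=120°
  cosα=-0.5000 sinα=0.8660 | (3,2) | tMaxX 1.5400 tMaxY 0.6928 | tΔX 2.0000 tΔY 1.1547
    t=0.6928 [y] (3,3)
    t=1.5400 [x] (2,3)
    t=1.8475 [y] (2,4) — stop
  → r_4 = 1.8475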